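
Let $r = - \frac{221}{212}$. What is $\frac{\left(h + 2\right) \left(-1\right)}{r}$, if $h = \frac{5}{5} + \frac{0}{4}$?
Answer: $\frac{636}{221} \approx 2.8778$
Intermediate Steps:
$h = 1$ ($h = 5 \cdot \frac{1}{5} + 0 \cdot \frac{1}{4} = 1 + 0 = 1$)
$r = - \frac{221}{212}$ ($r = \left(-221\right) \frac{1}{212} = - \frac{221}{212} \approx -1.0425$)
$\frac{\left(h + 2\right) \left(-1\right)}{r} = \frac{\left(1 + 2\right) \left(-1\right)}{- \frac{221}{212}} = 3 \left(-1\right) \left(- \frac{212}{221}\right) = \left(-3\right) \left(- \frac{212}{221}\right) = \frac{636}{221}$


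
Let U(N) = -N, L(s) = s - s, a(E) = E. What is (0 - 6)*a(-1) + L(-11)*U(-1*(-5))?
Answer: 6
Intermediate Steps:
L(s) = 0
(0 - 6)*a(-1) + L(-11)*U(-1*(-5)) = (0 - 6)*(-1) + 0*(-(-1)*(-5)) = -6*(-1) + 0*(-1*5) = 6 + 0*(-5) = 6 + 0 = 6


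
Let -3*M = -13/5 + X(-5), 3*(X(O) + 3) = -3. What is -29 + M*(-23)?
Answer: -398/5 ≈ -79.600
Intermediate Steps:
X(O) = -4 (X(O) = -3 + (⅓)*(-3) = -3 - 1 = -4)
M = 11/5 (M = -(-13/5 - 4)/3 = -⅓*(-33/5) = 11/5 ≈ 2.2000)
-29 + M*(-23) = -29 + (11/5)*(-23) = -29 - 253/5 = -398/5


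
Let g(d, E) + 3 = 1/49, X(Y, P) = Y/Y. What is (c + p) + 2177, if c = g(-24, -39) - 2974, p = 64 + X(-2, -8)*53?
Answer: -33466/49 ≈ -682.98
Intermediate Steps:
X(Y, P) = 1
g(d, E) = -146/49 (g(d, E) = -3 + 1/49 = -146/49)
p = 117 (p = 64 + 1*53 = 64 + 53 = 117)
c = -145872/49 (c = -146/49 - 2974 = -145872/49 ≈ -2977.0)
(c + p) + 2177 = (-145872/49 + 117) + 2177 = -140139/49 + 2177 = -33466/49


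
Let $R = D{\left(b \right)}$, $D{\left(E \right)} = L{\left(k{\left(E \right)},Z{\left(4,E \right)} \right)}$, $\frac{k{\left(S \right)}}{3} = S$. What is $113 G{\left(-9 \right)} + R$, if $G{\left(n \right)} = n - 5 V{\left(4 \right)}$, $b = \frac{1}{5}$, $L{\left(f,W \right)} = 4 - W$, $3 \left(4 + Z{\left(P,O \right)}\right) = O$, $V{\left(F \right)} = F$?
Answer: $- \frac{49036}{15} \approx -3269.1$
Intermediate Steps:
$Z{\left(P,O \right)} = -4 + \frac{O}{3}$
$k{\left(S \right)} = 3 S$
$b = \frac{1}{5} \approx 0.2$
$D{\left(E \right)} = 8 - \frac{E}{3}$ ($D{\left(E \right)} = 4 - \left(-4 + \frac{E}{3}\right) = 8 - \frac{E}{3}$)
$R = \frac{119}{15}$ ($R = 8 - \frac{1}{15} = \frac{119}{15} \approx 7.9333$)
$G{\left(n \right)} = -20 + n$ ($G{\left(n \right)} = n - 20 = -20 + n$)
$113 G{\left(-9 \right)} + R = 113 \left(-20 - 9\right) + \frac{119}{15} = 113 \left(-29\right) + \frac{119}{15} = -3277 + \frac{119}{15} = - \frac{49036}{15}$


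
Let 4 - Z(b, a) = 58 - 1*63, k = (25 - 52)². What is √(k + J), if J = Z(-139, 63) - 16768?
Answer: I*√16030 ≈ 126.61*I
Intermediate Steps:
k = 729 (k = (-27)² = 729)
Z(b, a) = 9 (Z(b, a) = 4 - (58 - 1*63) = 4 - (58 - 63) = 4 - 1*(-5) = 4 + 5 = 9)
J = -16759 (J = 9 - 16768 = -16759)
√(k + J) = √(729 - 16759) = √(-16030) = I*√16030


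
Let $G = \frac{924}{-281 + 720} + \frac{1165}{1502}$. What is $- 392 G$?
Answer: $- \frac{372259468}{329689} \approx -1129.1$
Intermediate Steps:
$G = \frac{1899283}{659378}$ ($G = \frac{924}{439} + 1165 \cdot \frac{1}{1502} = 924 \cdot \frac{1}{439} + \frac{1165}{1502} = \frac{924}{439} + \frac{1165}{1502} = \frac{1899283}{659378} \approx 2.8804$)
$- 392 G = \left(-392\right) \frac{1899283}{659378} = - \frac{372259468}{329689}$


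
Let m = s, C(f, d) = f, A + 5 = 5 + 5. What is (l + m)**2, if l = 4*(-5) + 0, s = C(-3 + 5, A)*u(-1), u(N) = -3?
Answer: 676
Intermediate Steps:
A = 5 (A = -5 + (5 + 5) = -5 + 10 = 5)
s = -6 (s = (-3 + 5)*(-3) = 2*(-3) = -6)
m = -6
l = -20 (l = -20 + 0 = -20)
(l + m)**2 = (-20 - 6)**2 = (-26)**2 = 676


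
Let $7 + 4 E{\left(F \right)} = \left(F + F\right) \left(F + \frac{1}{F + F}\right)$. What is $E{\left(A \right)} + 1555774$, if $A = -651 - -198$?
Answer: $1658377$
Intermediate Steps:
$A = -453$ ($A = -651 + 198 = -453$)
$E{\left(F \right)} = - \frac{7}{4} + \frac{F \left(F + \frac{1}{2 F}\right)}{2}$ ($E{\left(F \right)} = - \frac{7}{4} + \frac{\left(F + F\right) \left(F + \frac{1}{F + F}\right)}{4} = - \frac{7}{4} + \frac{2 F \left(F + \frac{1}{2 F}\right)}{4} = - \frac{7}{4} + \frac{F \left(F + \frac{1}{2 F}\right)}{2}$)
$E{\left(A \right)} + 1555774 = \left(- \frac{3}{2} + \frac{\left(-453\right)^{2}}{2}\right) + 1555774 = \left(- \frac{3}{2} + \frac{1}{2} \cdot 205209\right) + 1555774 = \left(- \frac{3}{2} + \frac{205209}{2}\right) + 1555774 = 102603 + 1555774 = 1658377$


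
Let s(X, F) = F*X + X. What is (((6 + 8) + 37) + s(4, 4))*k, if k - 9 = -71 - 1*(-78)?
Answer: 1136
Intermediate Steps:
k = 16 (k = 9 + (-71 - 1*(-78)) = 9 + (-71 + 78) = 9 + 7 = 16)
s(X, F) = X + F*X
(((6 + 8) + 37) + s(4, 4))*k = (((6 + 8) + 37) + 4*(1 + 4))*16 = ((14 + 37) + 4*5)*16 = (51 + 20)*16 = 71*16 = 1136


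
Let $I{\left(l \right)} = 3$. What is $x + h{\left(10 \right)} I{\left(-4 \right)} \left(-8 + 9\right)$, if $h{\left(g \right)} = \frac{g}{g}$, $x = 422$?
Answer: $425$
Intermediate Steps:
$h{\left(g \right)} = 1$
$x + h{\left(10 \right)} I{\left(-4 \right)} \left(-8 + 9\right) = 422 + 1 \cdot 3 \left(-8 + 9\right) = 422 + 1 \cdot 3 \cdot 1 = 422 + 1 \cdot 3 = 422 + 3 = 425$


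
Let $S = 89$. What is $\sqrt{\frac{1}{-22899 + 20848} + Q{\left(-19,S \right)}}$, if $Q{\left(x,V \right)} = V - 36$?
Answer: $\frac{9 \sqrt{2752442}}{2051} \approx 7.2801$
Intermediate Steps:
$Q{\left(x,V \right)} = -36 + V$ ($Q{\left(x,V \right)} = V - 36 = -36 + V$)
$\sqrt{\frac{1}{-22899 + 20848} + Q{\left(-19,S \right)}} = \sqrt{\frac{1}{-22899 + 20848} + \left(-36 + 89\right)} = \sqrt{\frac{1}{-2051} + 53} = \sqrt{- \frac{1}{2051} + 53} = \sqrt{\frac{108702}{2051}} = \frac{9 \sqrt{2752442}}{2051}$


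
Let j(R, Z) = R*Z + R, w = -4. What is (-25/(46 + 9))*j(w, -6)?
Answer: -100/11 ≈ -9.0909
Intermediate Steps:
j(R, Z) = R + R*Z
(-25/(46 + 9))*j(w, -6) = (-25/(46 + 9))*(-4*(1 - 6)) = (-25/55)*(-4*(-5)) = -25*1/55*20 = -5/11*20 = -100/11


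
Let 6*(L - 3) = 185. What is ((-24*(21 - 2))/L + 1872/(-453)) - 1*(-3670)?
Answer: 111956702/30653 ≈ 3652.4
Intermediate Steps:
L = 203/6 (L = 3 + (⅙)*185 = 3 + 185/6 = 203/6 ≈ 33.833)
((-24*(21 - 2))/L + 1872/(-453)) - 1*(-3670) = ((-24*(21 - 2))/(203/6) + 1872/(-453)) - 1*(-3670) = (-24*19*(6/203) + 1872*(-1/453)) + 3670 = (-456*6/203 - 624/151) + 3670 = (-2736/203 - 624/151) + 3670 = -539808/30653 + 3670 = 111956702/30653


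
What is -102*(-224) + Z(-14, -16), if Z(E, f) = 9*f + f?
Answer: 22688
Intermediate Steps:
Z(E, f) = 10*f
-102*(-224) + Z(-14, -16) = -102*(-224) + 10*(-16) = 22848 - 160 = 22688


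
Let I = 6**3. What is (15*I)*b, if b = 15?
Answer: 48600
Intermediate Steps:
I = 216
(15*I)*b = (15*216)*15 = 3240*15 = 48600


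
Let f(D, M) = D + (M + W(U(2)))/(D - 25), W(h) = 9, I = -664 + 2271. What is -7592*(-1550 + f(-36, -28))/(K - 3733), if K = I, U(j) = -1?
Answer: -367175692/64843 ≈ -5662.5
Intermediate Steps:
I = 1607
K = 1607
f(D, M) = D + (9 + M)/(-25 + D) (f(D, M) = D + (M + 9)/(D - 25) = D + (9 + M)/(-25 + D))
-7592*(-1550 + f(-36, -28))/(K - 3733) = -7592*(-1550 + (9 - 28 + (-36)² - 25*(-36))/(-25 - 36))/(1607 - 3733) = -7592/((-2126/(-1550 + (9 - 28 + 1296 + 900)/(-61)))) = -7592/((-2126/(-1550 - 1/61*2177))) = -7592/((-2126/(-1550 - 2177/61))) = -7592/((-2126/(-96727/61))) = -7592/((-2126*(-61/96727))) = -7592/129686/96727 = -7592*96727/129686 = -367175692/64843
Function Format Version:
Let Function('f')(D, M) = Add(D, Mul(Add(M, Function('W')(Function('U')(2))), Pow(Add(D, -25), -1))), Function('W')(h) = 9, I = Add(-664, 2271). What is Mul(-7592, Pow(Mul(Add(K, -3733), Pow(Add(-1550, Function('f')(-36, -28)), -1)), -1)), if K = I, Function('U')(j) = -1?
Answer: Rational(-367175692, 64843) ≈ -5662.5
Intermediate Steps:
I = 1607
K = 1607
Function('f')(D, M) = Add(D, Mul(Pow(Add(-25, D), -1), Add(9, M))) (Function('f')(D, M) = Add(D, Mul(Add(M, 9), Pow(Add(D, -25), -1))) = Add(D, Mul(Add(9, M), Pow(Add(-25, D), -1))) = Add(D, Mul(Pow(Add(-25, D), -1), Add(9, M))))
Mul(-7592, Pow(Mul(Add(K, -3733), Pow(Add(-1550, Function('f')(-36, -28)), -1)), -1)) = Mul(-7592, Pow(Mul(Add(1607, -3733), Pow(Add(-1550, Mul(Pow(Add(-25, -36), -1), Add(9, -28, Pow(-36, 2), Mul(-25, -36)))), -1)), -1)) = Mul(-7592, Pow(Mul(-2126, Pow(Add(-1550, Mul(Pow(-61, -1), Add(9, -28, 1296, 900))), -1)), -1)) = Mul(-7592, Pow(Mul(-2126, Pow(Add(-1550, Mul(Rational(-1, 61), 2177)), -1)), -1)) = Mul(-7592, Pow(Mul(-2126, Pow(Add(-1550, Rational(-2177, 61)), -1)), -1)) = Mul(-7592, Pow(Mul(-2126, Pow(Rational(-96727, 61), -1)), -1)) = Mul(-7592, Pow(Mul(-2126, Rational(-61, 96727)), -1)) = Mul(-7592, Pow(Rational(129686, 96727), -1)) = Mul(-7592, Rational(96727, 129686)) = Rational(-367175692, 64843)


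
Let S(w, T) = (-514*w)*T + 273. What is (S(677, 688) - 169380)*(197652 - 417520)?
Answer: 52675529327828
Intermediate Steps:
S(w, T) = 273 - 514*T*w (S(w, T) = -514*T*w + 273 = 273 - 514*T*w)
(S(677, 688) - 169380)*(197652 - 417520) = ((273 - 514*688*677) - 169380)*(197652 - 417520) = ((273 - 239408864) - 169380)*(-219868) = (-239408591 - 169380)*(-219868) = -239577971*(-219868) = 52675529327828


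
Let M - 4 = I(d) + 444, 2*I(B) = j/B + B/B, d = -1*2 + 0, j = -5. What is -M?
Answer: -1799/4 ≈ -449.75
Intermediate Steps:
d = -2 (d = -2 + 0 = -2)
I(B) = ½ - 5/(2*B) (I(B) = (-5/B + B/B)/2 = (-5/B + 1)/2 = (1 - 5/B)/2 = ½ - 5/(2*B))
M = 1799/4 (M = 4 + ((½)*(-5 - 2)/(-2) + 444) = 4 + ((½)*(-½)*(-7) + 444) = 4 + (7/4 + 444) = 4 + 1783/4 = 1799/4 ≈ 449.75)
-M = -1*1799/4 = -1799/4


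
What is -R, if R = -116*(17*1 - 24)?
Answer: -812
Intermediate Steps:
R = 812 (R = -116*(17 - 24) = -116*(-7) = 812)
-R = -1*812 = -812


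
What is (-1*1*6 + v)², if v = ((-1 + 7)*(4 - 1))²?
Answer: 101124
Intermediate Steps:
v = 324 (v = (6*3)² = 18² = 324)
(-1*1*6 + v)² = (-1*1*6 + 324)² = (-1*6 + 324)² = (-6 + 324)² = 318² = 101124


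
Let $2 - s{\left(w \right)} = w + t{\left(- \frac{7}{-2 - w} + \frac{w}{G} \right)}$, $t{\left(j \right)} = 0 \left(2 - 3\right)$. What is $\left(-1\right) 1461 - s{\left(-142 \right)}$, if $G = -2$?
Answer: $-1605$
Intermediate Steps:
$t{\left(j \right)} = 0$ ($t{\left(j \right)} = 0 \left(-1\right) = 0$)
$s{\left(w \right)} = 2 - w$ ($s{\left(w \right)} = 2 - \left(w + 0\right) = 2 - w$)
$\left(-1\right) 1461 - s{\left(-142 \right)} = \left(-1\right) 1461 - \left(2 - -142\right) = -1461 - \left(2 + 142\right) = -1461 - 144 = -1605$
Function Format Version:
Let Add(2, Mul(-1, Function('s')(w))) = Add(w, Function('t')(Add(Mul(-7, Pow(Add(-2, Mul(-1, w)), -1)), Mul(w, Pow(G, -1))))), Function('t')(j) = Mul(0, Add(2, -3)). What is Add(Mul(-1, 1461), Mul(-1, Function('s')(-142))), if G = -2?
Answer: -1605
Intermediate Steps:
Function('t')(j) = 0 (Function('t')(j) = Mul(0, -1) = 0)
Function('s')(w) = Add(2, Mul(-1, w)) (Function('s')(w) = Add(2, Mul(-1, Add(w, 0))) = Add(2, Mul(-1, w)))
Add(Mul(-1, 1461), Mul(-1, Function('s')(-142))) = Add(Mul(-1, 1461), Mul(-1, Add(2, Mul(-1, -142)))) = Add(-1461, Mul(-1, Add(2, 142))) = Add(-1461, Mul(-1, 144)) = Add(-1461, -144) = -1605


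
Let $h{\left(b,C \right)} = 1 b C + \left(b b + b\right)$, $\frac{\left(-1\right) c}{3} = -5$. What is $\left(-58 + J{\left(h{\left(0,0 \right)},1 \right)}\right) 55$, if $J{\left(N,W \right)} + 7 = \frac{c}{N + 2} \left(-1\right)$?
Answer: $- \frac{7975}{2} \approx -3987.5$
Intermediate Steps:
$c = 15$ ($c = \left(-3\right) \left(-5\right) = 15$)
$h{\left(b,C \right)} = b + b^{2} + C b$ ($h{\left(b,C \right)} = b C + \left(b^{2} + b\right) = C b + \left(b + b^{2}\right) = b + b^{2} + C b$)
$J{\left(N,W \right)} = -7 - \frac{15}{2 + N}$ ($J{\left(N,W \right)} = -7 + \frac{15}{N + 2} \left(-1\right) = -7 + \frac{15}{2 + N} \left(-1\right) = -7 - \frac{15}{2 + N}$)
$\left(-58 + J{\left(h{\left(0,0 \right)},1 \right)}\right) 55 = \left(-58 + \frac{-29 - 7 \cdot 0 \left(1 + 0 + 0\right)}{2 + 0 \left(1 + 0 + 0\right)}\right) 55 = \left(-58 + \frac{-29 - 7 \cdot 0 \cdot 1}{2 + 0 \cdot 1}\right) 55 = \left(-58 + \frac{-29 - 0}{2 + 0}\right) 55 = \left(-58 + \frac{-29 + 0}{2}\right) 55 = \left(-58 + \frac{1}{2} \left(-29\right)\right) 55 = \left(-58 - \frac{29}{2}\right) 55 = \left(- \frac{145}{2}\right) 55 = - \frac{7975}{2}$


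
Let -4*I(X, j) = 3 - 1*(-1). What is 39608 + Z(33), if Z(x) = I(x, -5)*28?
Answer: 39580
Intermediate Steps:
I(X, j) = -1 (I(X, j) = -(3 - 1*(-1))/4 = -(3 + 1)/4 = -1/4*4 = -1)
Z(x) = -28 (Z(x) = -1*28 = -28)
39608 + Z(33) = 39608 - 28 = 39580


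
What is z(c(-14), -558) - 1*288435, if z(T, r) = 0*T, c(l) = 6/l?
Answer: -288435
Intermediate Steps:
z(T, r) = 0
z(c(-14), -558) - 1*288435 = 0 - 1*288435 = 0 - 288435 = -288435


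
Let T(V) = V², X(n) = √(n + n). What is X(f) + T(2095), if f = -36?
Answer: 4389025 + 6*I*√2 ≈ 4.389e+6 + 8.4853*I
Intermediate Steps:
X(n) = √2*√n (X(n) = √(2*n) = √2*√n)
X(f) + T(2095) = √2*√(-36) + 2095² = √2*(6*I) + 4389025 = 6*I*√2 + 4389025 = 4389025 + 6*I*√2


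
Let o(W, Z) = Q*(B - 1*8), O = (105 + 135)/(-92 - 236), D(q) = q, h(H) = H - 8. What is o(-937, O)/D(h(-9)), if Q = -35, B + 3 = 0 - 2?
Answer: -455/17 ≈ -26.765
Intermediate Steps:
h(H) = -8 + H
O = -30/41 (O = 240/(-328) = 240*(-1/328) = -30/41 ≈ -0.73171)
B = -5 (B = -3 + (0 - 2) = -3 - 2 = -5)
o(W, Z) = 455 (o(W, Z) = -35*(-5 - 1*8) = -35*(-5 - 8) = -35*(-13) = 455)
o(-937, O)/D(h(-9)) = 455/(-8 - 9) = 455/(-17) = 455*(-1/17) = -455/17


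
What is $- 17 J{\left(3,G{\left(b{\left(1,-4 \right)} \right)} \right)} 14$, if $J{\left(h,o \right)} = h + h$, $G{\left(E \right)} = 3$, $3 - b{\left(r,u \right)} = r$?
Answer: $-1428$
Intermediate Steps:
$b{\left(r,u \right)} = 3 - r$
$J{\left(h,o \right)} = 2 h$
$- 17 J{\left(3,G{\left(b{\left(1,-4 \right)} \right)} \right)} 14 = - 17 \cdot 2 \cdot 3 \cdot 14 = \left(-17\right) 6 \cdot 14 = \left(-102\right) 14 = -1428$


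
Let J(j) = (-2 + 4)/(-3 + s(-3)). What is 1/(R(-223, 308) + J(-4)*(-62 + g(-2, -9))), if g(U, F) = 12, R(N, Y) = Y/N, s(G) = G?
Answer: 669/10226 ≈ 0.065421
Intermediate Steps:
J(j) = -⅓ (J(j) = (-2 + 4)/(-3 - 3) = 2/(-6) = 2*(-⅙) = -⅓)
1/(R(-223, 308) + J(-4)*(-62 + g(-2, -9))) = 1/(308/(-223) - (-62 + 12)/3) = 1/(308*(-1/223) - ⅓*(-50)) = 1/(-308/223 + 50/3) = 1/(10226/669) = 669/10226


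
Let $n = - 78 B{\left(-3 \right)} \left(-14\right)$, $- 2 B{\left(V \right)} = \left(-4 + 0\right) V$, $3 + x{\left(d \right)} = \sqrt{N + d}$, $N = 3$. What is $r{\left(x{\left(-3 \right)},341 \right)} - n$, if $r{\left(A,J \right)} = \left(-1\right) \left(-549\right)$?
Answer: $7101$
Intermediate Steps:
$x{\left(d \right)} = -3 + \sqrt{3 + d}$
$B{\left(V \right)} = 2 V$ ($B{\left(V \right)} = - \frac{\left(-4 + 0\right) V}{2} = - \frac{\left(-4\right) V}{2} = 2 V$)
$r{\left(A,J \right)} = 549$
$n = -6552$ ($n = - 78 \cdot 2 \left(-3\right) \left(-14\right) = \left(-78\right) \left(-6\right) \left(-14\right) = 468 \left(-14\right) = -6552$)
$r{\left(x{\left(-3 \right)},341 \right)} - n = 549 - -6552 = 549 + 6552 = 7101$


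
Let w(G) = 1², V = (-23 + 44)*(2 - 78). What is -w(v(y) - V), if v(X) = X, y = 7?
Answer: -1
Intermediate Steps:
V = -1596 (V = 21*(-76) = -1596)
w(G) = 1
-w(v(y) - V) = -1*1 = -1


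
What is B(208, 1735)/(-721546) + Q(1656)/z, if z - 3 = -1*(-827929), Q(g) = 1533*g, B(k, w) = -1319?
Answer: 65458691147/21335393674 ≈ 3.0681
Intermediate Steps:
z = 827932 (z = 3 - 1*(-827929) = 3 + 827929 = 827932)
B(208, 1735)/(-721546) + Q(1656)/z = -1319/(-721546) + (1533*1656)/827932 = -1319*(-1/721546) + 2538648*(1/827932) = 1319/721546 + 90666/29569 = 65458691147/21335393674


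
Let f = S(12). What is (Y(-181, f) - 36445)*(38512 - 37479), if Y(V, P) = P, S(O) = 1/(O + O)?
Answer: -903543407/24 ≈ -3.7648e+7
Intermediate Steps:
S(O) = 1/(2*O)
f = 1/24 (f = (½)/12 = (½)*(1/12) = 1/24 ≈ 0.041667)
(Y(-181, f) - 36445)*(38512 - 37479) = (1/24 - 36445)*(38512 - 37479) = -874679/24*1033 = -903543407/24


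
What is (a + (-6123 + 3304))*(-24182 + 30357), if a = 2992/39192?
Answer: -85276175725/4899 ≈ -1.7407e+7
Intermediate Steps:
a = 374/4899 (a = 2992*(1/39192) = 374/4899 ≈ 0.076342)
(a + (-6123 + 3304))*(-24182 + 30357) = (374/4899 + (-6123 + 3304))*(-24182 + 30357) = (374/4899 - 2819)*6175 = -13809907/4899*6175 = -85276175725/4899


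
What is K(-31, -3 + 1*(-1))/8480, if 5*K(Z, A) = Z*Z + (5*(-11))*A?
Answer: 1181/42400 ≈ 0.027854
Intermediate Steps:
K(Z, A) = -11*A + Z²/5 (K(Z, A) = (Z*Z + (5*(-11))*A)/5 = (Z² - 55*A)/5 = -11*A + Z²/5)
K(-31, -3 + 1*(-1))/8480 = (-11*(-3 + 1*(-1)) + (⅕)*(-31)²)/8480 = (-11*(-3 - 1) + (⅕)*961)*(1/8480) = (-11*(-4) + 961/5)*(1/8480) = (44 + 961/5)*(1/8480) = (1181/5)*(1/8480) = 1181/42400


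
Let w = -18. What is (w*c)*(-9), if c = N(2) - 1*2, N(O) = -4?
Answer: -972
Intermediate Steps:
c = -6 (c = -4 - 1*2 = -4 - 2 = -6)
(w*c)*(-9) = -18*(-6)*(-9) = 108*(-9) = -972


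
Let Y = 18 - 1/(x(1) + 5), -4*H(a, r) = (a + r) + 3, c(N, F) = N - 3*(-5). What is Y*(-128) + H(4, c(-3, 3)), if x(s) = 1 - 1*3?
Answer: -27193/12 ≈ -2266.1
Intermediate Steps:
x(s) = -2 (x(s) = 1 - 3 = -2)
c(N, F) = 15 + N (c(N, F) = N - 1*(-15) = N + 15 = 15 + N)
H(a, r) = -3/4 - a/4 - r/4 (H(a, r) = -((a + r) + 3)/4 = -(3 + a + r)/4 = -3/4 - a/4 - r/4)
Y = 53/3 (Y = 18 - 1/(-2 + 5) = 18 - 1/3 = 53/3 ≈ 17.667)
Y*(-128) + H(4, c(-3, 3)) = (53/3)*(-128) + (-3/4 - 1/4*4 - (15 - 3)/4) = -6784/3 + (-3/4 - 1 - 1/4*12) = -6784/3 + (-3/4 - 1 - 3) = -6784/3 - 19/4 = -27193/12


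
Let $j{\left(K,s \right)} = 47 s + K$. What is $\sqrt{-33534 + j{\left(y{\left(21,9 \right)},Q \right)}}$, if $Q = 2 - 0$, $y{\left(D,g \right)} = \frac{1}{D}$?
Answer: $\frac{i \sqrt{14747019}}{21} \approx 182.87 i$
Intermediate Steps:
$Q = 2$ ($Q = 2 + 0 = 2$)
$j{\left(K,s \right)} = K + 47 s$
$\sqrt{-33534 + j{\left(y{\left(21,9 \right)},Q \right)}} = \sqrt{-33534 + \left(\frac{1}{21} + 47 \cdot 2\right)} = \sqrt{-33534 + \left(\frac{1}{21} + 94\right)} = \sqrt{-33534 + \frac{1975}{21}} = \sqrt{- \frac{702239}{21}} = \frac{i \sqrt{14747019}}{21}$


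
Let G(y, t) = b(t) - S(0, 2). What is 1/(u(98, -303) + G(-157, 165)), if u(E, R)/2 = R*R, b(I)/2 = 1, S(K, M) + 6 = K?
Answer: 1/183626 ≈ 5.4459e-6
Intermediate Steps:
S(K, M) = -6 + K
b(I) = 2 (b(I) = 2*1 = 2)
G(y, t) = 8 (G(y, t) = 2 - (-6 + 0) = 2 - 1*(-6) = 2 + 6 = 8)
u(E, R) = 2*R**2 (u(E, R) = 2*(R*R) = 2*R**2)
1/(u(98, -303) + G(-157, 165)) = 1/(2*(-303)**2 + 8) = 1/(2*91809 + 8) = 1/(183618 + 8) = 1/183626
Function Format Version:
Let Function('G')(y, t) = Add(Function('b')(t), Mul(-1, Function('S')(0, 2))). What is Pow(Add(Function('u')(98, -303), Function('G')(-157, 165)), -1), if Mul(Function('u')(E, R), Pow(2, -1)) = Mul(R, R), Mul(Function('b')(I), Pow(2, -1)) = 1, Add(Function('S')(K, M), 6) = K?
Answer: Rational(1, 183626) ≈ 5.4459e-6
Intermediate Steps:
Function('S')(K, M) = Add(-6, K)
Function('b')(I) = 2 (Function('b')(I) = Mul(2, 1) = 2)
Function('G')(y, t) = 8 (Function('G')(y, t) = Add(2, Mul(-1, Add(-6, 0))) = Add(2, Mul(-1, -6)) = Add(2, 6) = 8)
Function('u')(E, R) = Mul(2, Pow(R, 2)) (Function('u')(E, R) = Mul(2, Mul(R, R)) = Mul(2, Pow(R, 2)))
Pow(Add(Function('u')(98, -303), Function('G')(-157, 165)), -1) = Pow(Add(Mul(2, Pow(-303, 2)), 8), -1) = Pow(Add(Mul(2, 91809), 8), -1) = Pow(Add(183618, 8), -1) = Pow(183626, -1) = Rational(1, 183626)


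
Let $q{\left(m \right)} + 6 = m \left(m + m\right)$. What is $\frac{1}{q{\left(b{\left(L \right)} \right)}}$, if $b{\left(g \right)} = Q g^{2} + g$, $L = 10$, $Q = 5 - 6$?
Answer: $\frac{1}{16194} \approx 6.1751 \cdot 10^{-5}$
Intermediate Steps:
$Q = -1$ ($Q = 5 - 6 = -1$)
$b{\left(g \right)} = g - g^{2}$ ($b{\left(g \right)} = - g^{2} + g = g - g^{2}$)
$q{\left(m \right)} = -6 + 2 m^{2}$ ($q{\left(m \right)} = -6 + m \left(m + m\right) = -6 + m 2 m = -6 + 2 m^{2}$)
$\frac{1}{q{\left(b{\left(L \right)} \right)}} = \frac{1}{-6 + 2 \left(10 \left(1 - 10\right)\right)^{2}} = \frac{1}{-6 + 2 \left(10 \left(-9\right)\right)^{2}} = \frac{1}{-6 + 2 \left(-90\right)^{2}} = \frac{1}{-6 + 2 \cdot 8100} = \frac{1}{-6 + 16200} = \frac{1}{16194}$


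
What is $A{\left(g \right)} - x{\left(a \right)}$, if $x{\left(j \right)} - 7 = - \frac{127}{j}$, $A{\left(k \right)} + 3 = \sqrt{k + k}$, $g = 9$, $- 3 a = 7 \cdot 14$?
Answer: $- \frac{1361}{98} + 3 \sqrt{2} \approx -9.6451$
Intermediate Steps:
$a = - \frac{98}{3}$ ($a = - \frac{7 \cdot 14}{3} = \left(- \frac{1}{3}\right) 98 = - \frac{98}{3} \approx -32.667$)
$A{\left(k \right)} = -3 + \sqrt{2} \sqrt{k}$ ($A{\left(k \right)} = -3 + \sqrt{k + k} = -3 + \sqrt{2 k} = -3 + \sqrt{2} \sqrt{k}$)
$x{\left(j \right)} = 7 - \frac{127}{j}$
$A{\left(g \right)} - x{\left(a \right)} = \left(-3 + \sqrt{2} \sqrt{9}\right) - \left(7 - \frac{127}{- \frac{98}{3}}\right) = \left(-3 + \sqrt{2} \cdot 3\right) - \left(7 - - \frac{381}{98}\right) = \left(-3 + 3 \sqrt{2}\right) - \left(7 + \frac{381}{98}\right) = \left(-3 + 3 \sqrt{2}\right) - \frac{1067}{98} = - \frac{1361}{98} + 3 \sqrt{2}$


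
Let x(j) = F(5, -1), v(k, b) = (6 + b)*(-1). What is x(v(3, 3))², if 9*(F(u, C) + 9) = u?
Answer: 5776/81 ≈ 71.309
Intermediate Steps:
v(k, b) = -6 - b
F(u, C) = -9 + u/9
x(j) = -76/9 (x(j) = -9 + (⅑)*5 = -9 + 5/9 = -76/9)
x(v(3, 3))² = (-76/9)² = 5776/81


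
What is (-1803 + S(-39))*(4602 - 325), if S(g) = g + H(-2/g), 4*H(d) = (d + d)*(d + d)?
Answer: -921752062/117 ≈ -7.8782e+6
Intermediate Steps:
H(d) = d**2 (H(d) = ((d + d)*(d + d))/4 = ((2*d)*(2*d))/4 = (4*d**2)/4 = d**2)
S(g) = g + 4/g**2 (S(g) = g + (-2/g)**2 = g + 4/g**2)
(-1803 + S(-39))*(4602 - 325) = (-1803 + (-39 + 4/(-39)**2))*(4602 - 325) = (-1803 + (-39 + 4*(1/1521)))*4277 = (-1803 + (-39 + 4/1521))*4277 = (-1803 - 59315/1521)*4277 = -2801678/1521*4277 = -921752062/117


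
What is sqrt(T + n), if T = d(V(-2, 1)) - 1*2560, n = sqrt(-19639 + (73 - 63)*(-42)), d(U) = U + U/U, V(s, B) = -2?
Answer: sqrt(-2561 + I*sqrt(20059)) ≈ 1.3988 + 50.626*I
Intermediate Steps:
d(U) = 1 + U (d(U) = U + 1 = 1 + U)
n = I*sqrt(20059) (n = sqrt(-19639 + 10*(-42)) = sqrt(-19639 - 420) = sqrt(-20059) = I*sqrt(20059) ≈ 141.63*I)
T = -2561 (T = (1 - 2) - 1*2560 = -1 - 2560 = -2561)
sqrt(T + n) = sqrt(-2561 + I*sqrt(20059))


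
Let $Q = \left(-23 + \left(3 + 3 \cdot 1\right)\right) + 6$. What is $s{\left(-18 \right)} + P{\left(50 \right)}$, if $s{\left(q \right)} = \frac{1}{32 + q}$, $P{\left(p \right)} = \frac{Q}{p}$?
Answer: $- \frac{26}{175} \approx -0.14857$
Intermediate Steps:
$Q = -11$ ($Q = \left(-23 + \left(3 + 3\right)\right) + 6 = \left(-23 + 6\right) + 6 = -17 + 6 = -11$)
$P{\left(p \right)} = - \frac{11}{p}$
$s{\left(-18 \right)} + P{\left(50 \right)} = \frac{1}{32 - 18} - \frac{11}{50} = \frac{1}{14} - \frac{11}{50} = - \frac{26}{175}$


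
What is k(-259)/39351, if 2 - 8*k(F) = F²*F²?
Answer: -4499860559/314808 ≈ -14294.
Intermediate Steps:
k(F) = ¼ - F⁴/8 (k(F) = ¼ - F²*F²/8 = ¼ - F⁴/8)
k(-259)/39351 = (¼ - ⅛*(-259)⁴)/39351 = (¼ - ⅛*4499860561)*(1/39351) = (¼ - 4499860561/8)*(1/39351) = -4499860559/8*1/39351 = -4499860559/314808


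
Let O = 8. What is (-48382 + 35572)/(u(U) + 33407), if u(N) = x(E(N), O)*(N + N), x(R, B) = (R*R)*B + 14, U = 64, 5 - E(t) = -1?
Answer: -4270/24021 ≈ -0.17776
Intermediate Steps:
E(t) = 6 (E(t) = 5 - 1*(-1) = 5 + 1 = 6)
x(R, B) = 14 + B*R**2 (x(R, B) = R**2*B + 14 = B*R**2 + 14 = 14 + B*R**2)
u(N) = 604*N (u(N) = (14 + 8*6**2)*(N + N) = (14 + 8*36)*(2*N) = (14 + 288)*(2*N) = 302*(2*N) = 604*N)
(-48382 + 35572)/(u(U) + 33407) = (-48382 + 35572)/(604*64 + 33407) = -12810/(38656 + 33407) = -12810/72063 = -12810*1/72063 = -4270/24021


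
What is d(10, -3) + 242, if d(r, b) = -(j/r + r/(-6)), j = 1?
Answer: 7307/30 ≈ 243.57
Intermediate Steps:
d(r, b) = -1/r + r/6 (d(r, b) = -(1/r + r/(-6)) = -(1/r + r*(-⅙)) = -(1/r - r/6) = -1/r + r/6)
d(10, -3) + 242 = (-1/10 + (⅙)*10) + 242 = (-1*⅒ + 5/3) + 242 = (-⅒ + 5/3) + 242 = 47/30 + 242 = 7307/30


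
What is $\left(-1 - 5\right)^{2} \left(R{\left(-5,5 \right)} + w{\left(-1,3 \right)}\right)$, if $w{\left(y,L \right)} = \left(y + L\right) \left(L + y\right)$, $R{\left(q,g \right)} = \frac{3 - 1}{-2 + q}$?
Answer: $\frac{936}{7} \approx 133.71$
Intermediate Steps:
$R{\left(q,g \right)} = \frac{2}{-2 + q}$
$w{\left(y,L \right)} = \left(L + y\right)^{2}$ ($w{\left(y,L \right)} = \left(L + y\right) \left(L + y\right) = \left(L + y\right)^{2}$)
$\left(-1 - 5\right)^{2} \left(R{\left(-5,5 \right)} + w{\left(-1,3 \right)}\right) = \left(-1 - 5\right)^{2} \left(\frac{2}{-2 - 5} + \left(3 - 1\right)^{2}\right) = \left(-6\right)^{2} \left(\frac{2}{-7} + 2^{2}\right) = 36 \left(2 \left(- \frac{1}{7}\right) + 4\right) = 36 \left(- \frac{2}{7} + 4\right) = 36 \cdot \frac{26}{7} = \frac{936}{7}$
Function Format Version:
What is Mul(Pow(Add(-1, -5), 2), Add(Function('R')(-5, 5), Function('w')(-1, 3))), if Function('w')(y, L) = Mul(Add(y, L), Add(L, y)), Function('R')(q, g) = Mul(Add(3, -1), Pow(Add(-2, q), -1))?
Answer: Rational(936, 7) ≈ 133.71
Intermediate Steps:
Function('R')(q, g) = Mul(2, Pow(Add(-2, q), -1))
Function('w')(y, L) = Pow(Add(L, y), 2) (Function('w')(y, L) = Mul(Add(L, y), Add(L, y)) = Pow(Add(L, y), 2))
Mul(Pow(Add(-1, -5), 2), Add(Function('R')(-5, 5), Function('w')(-1, 3))) = Mul(Pow(Add(-1, -5), 2), Add(Mul(2, Pow(Add(-2, -5), -1)), Pow(Add(3, -1), 2))) = Mul(Pow(-6, 2), Add(Mul(2, Pow(-7, -1)), Pow(2, 2))) = Mul(36, Add(Mul(2, Rational(-1, 7)), 4)) = Mul(36, Add(Rational(-2, 7), 4)) = Mul(36, Rational(26, 7)) = Rational(936, 7)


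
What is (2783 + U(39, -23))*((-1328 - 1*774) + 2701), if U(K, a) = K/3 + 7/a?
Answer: 38516299/23 ≈ 1.6746e+6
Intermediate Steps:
U(K, a) = 7/a + K/3 (U(K, a) = K*(⅓) + 7/a = K/3 + 7/a = 7/a + K/3)
(2783 + U(39, -23))*((-1328 - 1*774) + 2701) = (2783 + (7/(-23) + (⅓)*39))*((-1328 - 1*774) + 2701) = (2783 + (7*(-1/23) + 13))*((-1328 - 774) + 2701) = (2783 + (-7/23 + 13))*(-2102 + 2701) = (2783 + 292/23)*599 = (64301/23)*599 = 38516299/23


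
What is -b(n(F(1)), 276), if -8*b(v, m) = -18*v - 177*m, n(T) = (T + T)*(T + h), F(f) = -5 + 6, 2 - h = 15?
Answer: -12105/2 ≈ -6052.5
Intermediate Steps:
h = -13 (h = 2 - 1*15 = 2 - 15 = -13)
F(f) = 1
n(T) = 2*T*(-13 + T) (n(T) = (T + T)*(T - 13) = (2*T)*(-13 + T) = 2*T*(-13 + T))
b(v, m) = 9*v/4 + 177*m/8 (b(v, m) = -(-18*v - 177*m)/8 = -(-177*m - 18*v)/8 = 9*v/4 + 177*m/8)
-b(n(F(1)), 276) = -(9*(2*1*(-13 + 1))/4 + (177/8)*276) = -(9*(2*1*(-12))/4 + 12213/2) = -((9/4)*(-24) + 12213/2) = -(-54 + 12213/2) = -1*12105/2 = -12105/2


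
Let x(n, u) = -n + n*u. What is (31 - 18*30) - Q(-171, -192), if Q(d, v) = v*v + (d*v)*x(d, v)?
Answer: -1083591869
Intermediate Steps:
Q(d, v) = v**2 + v*d**2*(-1 + v) (Q(d, v) = v*v + (d*v)*(d*(-1 + v)) = v**2 + v*d**2*(-1 + v))
(31 - 18*30) - Q(-171, -192) = (31 - 18*30) - (-192)*(-192 + (-171)**2*(-1 - 192)) = (31 - 540) - (-192)*(-192 + 29241*(-193)) = -509 - (-192)*(-192 - 5643513) = -509 - (-192)*(-5643705) = -509 - 1*1083591360 = -509 - 1083591360 = -1083591869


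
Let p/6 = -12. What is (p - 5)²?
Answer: 5929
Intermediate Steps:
p = -72 (p = 6*(-12) = -72)
(p - 5)² = (-72 - 5)² = (-77)² = 5929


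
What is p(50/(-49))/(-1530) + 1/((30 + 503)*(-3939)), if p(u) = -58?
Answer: 20294786/535369185 ≈ 0.037908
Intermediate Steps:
p(50/(-49))/(-1530) + 1/((30 + 503)*(-3939)) = -58/(-1530) + 1/((30 + 503)*(-3939)) = -58*(-1/1530) - 1/3939/533 = 29/765 + (1/533)*(-1/3939) = 29/765 - 1/2099487 = 20294786/535369185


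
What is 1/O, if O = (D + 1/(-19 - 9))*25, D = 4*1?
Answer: 28/2775 ≈ 0.010090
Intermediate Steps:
D = 4
O = 2775/28 (O = (4 + 1/(-19 - 9))*25 = (4 + 1/(-28))*25 = (4 - 1/28)*25 = (111/28)*25 = 2775/28 ≈ 99.107)
1/O = 1/(2775/28) = 28/2775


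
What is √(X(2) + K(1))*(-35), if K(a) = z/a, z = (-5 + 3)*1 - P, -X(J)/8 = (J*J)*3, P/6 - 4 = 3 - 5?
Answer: -35*I*√110 ≈ -367.08*I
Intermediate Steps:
P = 12 (P = 24 + 6*(3 - 5) = 24 + 6*(-2) = 24 - 12 = 12)
X(J) = -24*J² (X(J) = -8*J*J*3 = -8*J²*3 = -24*J²)
z = -14 (z = (-5 + 3)*1 - 1*12 = -2*1 - 12 = -2 - 12 = -14)
K(a) = -14/a
√(X(2) + K(1))*(-35) = √(-24*2² - 14/1)*(-35) = √(-24*4 - 14*1)*(-35) = √(-96 - 14)*(-35) = √(-110)*(-35) = (I*√110)*(-35) = -35*I*√110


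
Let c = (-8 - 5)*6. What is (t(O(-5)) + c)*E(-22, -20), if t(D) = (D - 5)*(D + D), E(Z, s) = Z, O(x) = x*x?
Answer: -20284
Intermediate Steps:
O(x) = x²
c = -78 (c = -13*6 = -78)
t(D) = 2*D*(-5 + D) (t(D) = (-5 + D)*(2*D) = 2*D*(-5 + D))
(t(O(-5)) + c)*E(-22, -20) = (2*(-5)²*(-5 + (-5)²) - 78)*(-22) = (2*25*(-5 + 25) - 78)*(-22) = (2*25*20 - 78)*(-22) = (1000 - 78)*(-22) = 922*(-22) = -20284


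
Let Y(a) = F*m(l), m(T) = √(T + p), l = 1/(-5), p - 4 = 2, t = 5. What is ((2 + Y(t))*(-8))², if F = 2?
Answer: 8704/5 + 512*√145/5 ≈ 2973.9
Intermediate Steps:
p = 6 (p = 4 + 2 = 6)
l = -⅕ ≈ -0.20000
m(T) = √(6 + T) (m(T) = √(T + 6) = √(6 + T))
Y(a) = 2*√145/5 (Y(a) = 2*√(6 - ⅕) = 2*√(29/5) = 2*(√145/5) = 2*√145/5)
((2 + Y(t))*(-8))² = ((2 + 2*√145/5)*(-8))² = (-16 - 16*√145/5)²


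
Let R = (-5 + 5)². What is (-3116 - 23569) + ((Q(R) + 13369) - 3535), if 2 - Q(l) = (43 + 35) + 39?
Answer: -16966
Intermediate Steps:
R = 0 (R = 0² = 0)
Q(l) = -115 (Q(l) = 2 - ((43 + 35) + 39) = 2 - (78 + 39) = 2 - 1*117 = 2 - 117 = -115)
(-3116 - 23569) + ((Q(R) + 13369) - 3535) = (-3116 - 23569) + ((-115 + 13369) - 3535) = -26685 + (13254 - 3535) = -26685 + 9719 = -16966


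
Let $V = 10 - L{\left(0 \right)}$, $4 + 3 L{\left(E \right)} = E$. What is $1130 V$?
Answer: $\frac{38420}{3} \approx 12807.0$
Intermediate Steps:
$L{\left(E \right)} = - \frac{4}{3} + \frac{E}{3}$
$V = \frac{34}{3}$ ($V = 10 - \left(- \frac{4}{3} + \frac{1}{3} \cdot 0\right) = 10 - \left(- \frac{4}{3} + 0\right) = 10 - - \frac{4}{3} = 10 + \frac{4}{3} = \frac{34}{3} \approx 11.333$)
$1130 V = 1130 \cdot \frac{34}{3} = \frac{38420}{3}$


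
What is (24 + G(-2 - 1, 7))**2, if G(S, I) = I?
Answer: 961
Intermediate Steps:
(24 + G(-2 - 1, 7))**2 = (24 + 7)**2 = 31**2 = 961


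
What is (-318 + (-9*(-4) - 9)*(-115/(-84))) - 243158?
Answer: -6816293/28 ≈ -2.4344e+5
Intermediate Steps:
(-318 + (-9*(-4) - 9)*(-115/(-84))) - 243158 = (-318 + (36 - 9)*(-115*(-1/84))) - 243158 = (-318 + 27*(115/84)) - 243158 = (-318 + 1035/28) - 243158 = -7869/28 - 243158 = -6816293/28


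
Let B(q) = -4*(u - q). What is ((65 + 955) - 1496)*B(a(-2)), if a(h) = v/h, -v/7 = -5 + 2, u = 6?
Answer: 31416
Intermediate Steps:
v = 21 (v = -7*(-5 + 2) = -7*(-3) = 21)
a(h) = 21/h
B(q) = -24 + 4*q (B(q) = -4*(6 - q) = -24 + 4*q)
((65 + 955) - 1496)*B(a(-2)) = ((65 + 955) - 1496)*(-24 + 4*(21/(-2))) = (1020 - 1496)*(-24 + 4*(21*(-½))) = -476*(-24 + 4*(-21/2)) = -476*(-24 - 42) = -476*(-66) = 31416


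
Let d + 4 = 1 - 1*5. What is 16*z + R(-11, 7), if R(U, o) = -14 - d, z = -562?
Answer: -8998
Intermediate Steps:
d = -8 (d = -4 + (1 - 1*5) = -4 + (1 - 5) = -4 - 4 = -8)
R(U, o) = -6 (R(U, o) = -14 - 1*(-8) = -14 + 8 = -6)
16*z + R(-11, 7) = 16*(-562) - 6 = -8992 - 6 = -8998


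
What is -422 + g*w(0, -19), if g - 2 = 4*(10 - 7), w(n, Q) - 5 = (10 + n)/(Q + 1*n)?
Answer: -6828/19 ≈ -359.37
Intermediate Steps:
w(n, Q) = 5 + (10 + n)/(Q + n) (w(n, Q) = 5 + (10 + n)/(Q + 1*n) = 5 + (10 + n)/(Q + n))
g = 14 (g = 2 + 4*(10 - 7) = 2 + 4*3 = 2 + 12 = 14)
-422 + g*w(0, -19) = -422 + 14*((10 + 5*(-19) + 6*0)/(-19 + 0)) = -422 + 14*((10 - 95 + 0)/(-19)) = -422 + 14*(-1/19*(-85)) = -422 + 14*(85/19) = -422 + 1190/19 = -6828/19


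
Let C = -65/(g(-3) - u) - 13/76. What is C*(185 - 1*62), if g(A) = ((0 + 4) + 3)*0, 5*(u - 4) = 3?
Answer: 3001323/1748 ≈ 1717.0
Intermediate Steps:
u = 23/5 (u = 4 + (⅕)*3 = 4 + ⅗ = 23/5 ≈ 4.6000)
g(A) = 0 (g(A) = (4 + 3)*0 = 7*0 = 0)
C = 24401/1748 (C = -65/(0 - 1*23/5) - 13/76 = -65/(0 - 23/5) - 13*1/76 = -65/(-23/5) - 13/76 = -65*(-5/23) - 13/76 = 325/23 - 13/76 = 24401/1748 ≈ 13.959)
C*(185 - 1*62) = 24401*(185 - 1*62)/1748 = 24401*(185 - 62)/1748 = (24401/1748)*123 = 3001323/1748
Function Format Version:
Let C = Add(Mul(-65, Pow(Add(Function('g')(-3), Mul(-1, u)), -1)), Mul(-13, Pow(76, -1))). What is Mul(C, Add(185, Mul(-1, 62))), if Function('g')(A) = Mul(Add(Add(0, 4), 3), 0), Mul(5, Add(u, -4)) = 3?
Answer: Rational(3001323, 1748) ≈ 1717.0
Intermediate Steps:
u = Rational(23, 5) (u = Add(4, Mul(Rational(1, 5), 3)) = Add(4, Rational(3, 5)) = Rational(23, 5) ≈ 4.6000)
Function('g')(A) = 0 (Function('g')(A) = Mul(Add(4, 3), 0) = Mul(7, 0) = 0)
C = Rational(24401, 1748) (C = Add(Mul(-65, Pow(Add(0, Mul(-1, Rational(23, 5))), -1)), Mul(-13, Pow(76, -1))) = Add(Mul(-65, Pow(Add(0, Rational(-23, 5)), -1)), Mul(-13, Rational(1, 76))) = Add(Mul(-65, Pow(Rational(-23, 5), -1)), Rational(-13, 76)) = Add(Mul(-65, Rational(-5, 23)), Rational(-13, 76)) = Add(Rational(325, 23), Rational(-13, 76)) = Rational(24401, 1748) ≈ 13.959)
Mul(C, Add(185, Mul(-1, 62))) = Mul(Rational(24401, 1748), Add(185, Mul(-1, 62))) = Mul(Rational(24401, 1748), Add(185, -62)) = Mul(Rational(24401, 1748), 123) = Rational(3001323, 1748)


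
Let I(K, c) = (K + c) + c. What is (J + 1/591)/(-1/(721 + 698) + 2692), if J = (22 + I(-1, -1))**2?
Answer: 100915496/752529559 ≈ 0.13410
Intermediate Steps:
I(K, c) = K + 2*c
J = 361 (J = (22 + (-1 + 2*(-1)))**2 = (22 + (-1 - 2))**2 = (22 - 3)**2 = 19**2 = 361)
(J + 1/591)/(-1/(721 + 698) + 2692) = (361 + 1/591)/(-1/(721 + 698) + 2692) = (361 + 1/591)/(-1/1419 + 2692) = 213352/(591*(-1*1/1419 + 2692)) = 213352/(591*(-1/1419 + 2692)) = 213352/(591*(3819947/1419)) = (213352/591)*(1419/3819947) = 100915496/752529559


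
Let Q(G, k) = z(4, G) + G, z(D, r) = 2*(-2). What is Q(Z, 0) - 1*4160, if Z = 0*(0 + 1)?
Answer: -4164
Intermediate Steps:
z(D, r) = -4
Z = 0 (Z = 0*1 = 0)
Q(G, k) = -4 + G
Q(Z, 0) - 1*4160 = (-4 + 0) - 1*4160 = -4 - 4160 = -4164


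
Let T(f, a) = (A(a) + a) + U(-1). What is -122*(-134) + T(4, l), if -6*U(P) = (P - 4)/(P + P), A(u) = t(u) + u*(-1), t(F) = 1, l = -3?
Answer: 196183/12 ≈ 16349.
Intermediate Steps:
A(u) = 1 - u (A(u) = 1 + u*(-1) = 1 - u)
U(P) = -(-4 + P)/(12*P) (U(P) = -(P - 4)/(6*(P + P)) = -(-4 + P)/(6*(2*P)) = -(-4 + P)*1/(2*P)/6 = -(-4 + P)/(12*P))
T(f, a) = 7/12 (T(f, a) = ((1 - a) + a) + (1/12)*(4 - 1*(-1))/(-1) = 1 + (1/12)*(-1)*(4 + 1) = 1 + (1/12)*(-1)*5 = 1 - 5/12 = 7/12)
-122*(-134) + T(4, l) = -122*(-134) + 7/12 = 16348 + 7/12 = 196183/12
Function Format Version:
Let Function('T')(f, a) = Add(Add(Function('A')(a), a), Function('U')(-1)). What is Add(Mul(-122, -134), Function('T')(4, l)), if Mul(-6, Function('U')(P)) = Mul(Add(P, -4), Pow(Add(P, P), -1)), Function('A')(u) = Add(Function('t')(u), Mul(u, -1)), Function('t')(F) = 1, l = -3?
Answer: Rational(196183, 12) ≈ 16349.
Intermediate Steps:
Function('A')(u) = Add(1, Mul(-1, u)) (Function('A')(u) = Add(1, Mul(u, -1)) = Add(1, Mul(-1, u)))
Function('U')(P) = Mul(Rational(-1, 12), Pow(P, -1), Add(-4, P)) (Function('U')(P) = Mul(Rational(-1, 6), Mul(Add(P, -4), Pow(Add(P, P), -1))) = Mul(Rational(-1, 6), Mul(Add(-4, P), Pow(Mul(2, P), -1))) = Mul(Rational(-1, 6), Mul(Add(-4, P), Mul(Rational(1, 2), Pow(P, -1)))) = Mul(Rational(-1, 6), Mul(Rational(1, 2), Pow(P, -1), Add(-4, P))) = Mul(Rational(-1, 12), Pow(P, -1), Add(-4, P)))
Function('T')(f, a) = Rational(7, 12) (Function('T')(f, a) = Add(Add(Add(1, Mul(-1, a)), a), Mul(Rational(1, 12), Pow(-1, -1), Add(4, Mul(-1, -1)))) = Add(1, Mul(Rational(1, 12), -1, Add(4, 1))) = Add(1, Mul(Rational(1, 12), -1, 5)) = Add(1, Rational(-5, 12)) = Rational(7, 12))
Add(Mul(-122, -134), Function('T')(4, l)) = Add(Mul(-122, -134), Rational(7, 12)) = Add(16348, Rational(7, 12)) = Rational(196183, 12)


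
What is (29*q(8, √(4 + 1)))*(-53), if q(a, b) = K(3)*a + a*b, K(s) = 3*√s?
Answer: -36888*√3 - 12296*√5 ≈ -91387.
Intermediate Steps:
q(a, b) = a*b + 3*a*√3 (q(a, b) = (3*√3)*a + a*b = 3*a*√3 + a*b = a*b + 3*a*√3)
(29*q(8, √(4 + 1)))*(-53) = (29*(8*(√(4 + 1) + 3*√3)))*(-53) = (29*(8*(√5 + 3*√3)))*(-53) = (29*(8*√5 + 24*√3))*(-53) = (232*√5 + 696*√3)*(-53) = -36888*√3 - 12296*√5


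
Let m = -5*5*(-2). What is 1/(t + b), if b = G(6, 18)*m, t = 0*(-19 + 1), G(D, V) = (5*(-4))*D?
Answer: -1/6000 ≈ -0.00016667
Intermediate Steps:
G(D, V) = -20*D
m = 50 (m = -25*(-2) = 50)
t = 0 (t = 0*(-18) = 0)
b = -6000 (b = -20*6*50 = -120*50 = -6000)
1/(t + b) = 1/(0 - 6000) = 1/(-6000) = -1/6000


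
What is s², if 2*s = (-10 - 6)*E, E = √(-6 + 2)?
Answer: -256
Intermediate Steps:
E = 2*I (E = √(-4) = 2*I ≈ 2.0*I)
s = -16*I (s = ((-10 - 6)*(2*I))/2 = (-32*I)/2 = -16*I ≈ -16.0*I)
s² = (-16*I)² = -256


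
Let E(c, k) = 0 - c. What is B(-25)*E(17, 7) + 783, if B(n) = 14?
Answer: 545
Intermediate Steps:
E(c, k) = -c
B(-25)*E(17, 7) + 783 = 14*(-1*17) + 783 = 14*(-17) + 783 = -238 + 783 = 545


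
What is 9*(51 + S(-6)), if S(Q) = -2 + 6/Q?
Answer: 432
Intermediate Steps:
9*(51 + S(-6)) = 9*(51 + (-2 + 6/(-6))) = 9*(51 + (-2 + 6*(-⅙))) = 9*(51 + (-2 - 1)) = 9*(51 - 3) = 9*48 = 432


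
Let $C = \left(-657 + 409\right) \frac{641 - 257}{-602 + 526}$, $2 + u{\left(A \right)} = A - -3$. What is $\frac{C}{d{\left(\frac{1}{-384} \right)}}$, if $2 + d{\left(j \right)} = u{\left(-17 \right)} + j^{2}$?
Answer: $- \frac{3510632448}{50429933} \approx -69.614$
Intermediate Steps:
$u{\left(A \right)} = 1 + A$ ($u{\left(A \right)} = -2 + \left(A - -3\right) = -2 + \left(A + 3\right) = -2 + \left(3 + A\right) = 1 + A$)
$C = \frac{23808}{19}$ ($C = - 248 \frac{384}{-76} = - 248 \cdot 384 \left(- \frac{1}{76}\right) = \left(-248\right) \left(- \frac{96}{19}\right) = \frac{23808}{19} \approx 1253.1$)
$d{\left(j \right)} = -18 + j^{2}$ ($d{\left(j \right)} = -2 + \left(\left(1 - 17\right) + j^{2}\right) = -2 + \left(-16 + j^{2}\right) = -18 + j^{2}$)
$\frac{C}{d{\left(\frac{1}{-384} \right)}} = \frac{23808}{19 \left(-18 + \left(\frac{1}{-384}\right)^{2}\right)} = \frac{23808}{19 \left(-18 + \left(- \frac{1}{384}\right)^{2}\right)} = \frac{23808}{19 \left(-18 + \frac{1}{147456}\right)} = \frac{23808}{19 \left(- \frac{2654207}{147456}\right)} = \frac{23808}{19} \left(- \frac{147456}{2654207}\right) = - \frac{3510632448}{50429933}$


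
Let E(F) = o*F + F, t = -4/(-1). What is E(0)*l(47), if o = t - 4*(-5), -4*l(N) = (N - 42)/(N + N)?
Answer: 0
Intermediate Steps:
t = 4 (t = -4*(-1) = 4)
l(N) = -(-42 + N)/(8*N) (l(N) = -(N - 42)/(4*(N + N)) = -(-42 + N)/(4*(2*N)) = -(-42 + N)*1/(2*N)/4 = -(-42 + N)/(8*N))
o = 24 (o = 4 - 4*(-5) = 4 + 20 = 24)
E(F) = 25*F (E(F) = 24*F + F = 25*F)
E(0)*l(47) = (25*0)*((⅛)*(42 - 1*47)/47) = 0*((⅛)*(1/47)*(42 - 47)) = 0*((⅛)*(1/47)*(-5)) = 0*(-5/376) = 0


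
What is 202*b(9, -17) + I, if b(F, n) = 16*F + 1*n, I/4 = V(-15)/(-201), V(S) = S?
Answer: 1718838/67 ≈ 25654.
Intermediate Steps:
I = 20/67 (I = 4*(-15/(-201)) = 4*(-15*(-1/201)) = 4*(5/67) = 20/67 ≈ 0.29851)
b(F, n) = n + 16*F (b(F, n) = 16*F + n = n + 16*F)
202*b(9, -17) + I = 202*(-17 + 16*9) + 20/67 = 202*(-17 + 144) + 20/67 = 202*127 + 20/67 = 25654 + 20/67 = 1718838/67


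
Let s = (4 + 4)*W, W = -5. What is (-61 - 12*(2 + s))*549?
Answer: 216855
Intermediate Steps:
s = -40 (s = (4 + 4)*(-5) = 8*(-5) = -40)
(-61 - 12*(2 + s))*549 = (-61 - 12*(2 - 40))*549 = (-61 - 12*(-38))*549 = (-61 + 456)*549 = 395*549 = 216855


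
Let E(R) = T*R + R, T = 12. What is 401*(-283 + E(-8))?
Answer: -155187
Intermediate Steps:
E(R) = 13*R (E(R) = 12*R + R = 13*R)
401*(-283 + E(-8)) = 401*(-283 + 13*(-8)) = 401*(-283 - 104) = 401*(-387) = -155187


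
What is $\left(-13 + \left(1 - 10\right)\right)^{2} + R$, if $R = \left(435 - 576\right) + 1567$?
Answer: $1910$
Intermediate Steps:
$R = 1426$ ($R = -141 + 1567 = 1426$)
$\left(-13 + \left(1 - 10\right)\right)^{2} + R = \left(-13 + \left(1 - 10\right)\right)^{2} + 1426 = \left(-13 - 9\right)^{2} + 1426 = \left(-22\right)^{2} + 1426 = 484 + 1426 = 1910$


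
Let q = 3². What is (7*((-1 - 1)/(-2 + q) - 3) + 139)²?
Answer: 13456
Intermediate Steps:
q = 9
(7*((-1 - 1)/(-2 + q) - 3) + 139)² = (7*((-1 - 1)/(-2 + 9) - 3) + 139)² = (7*(-2/7 - 3) + 139)² = (7*(-23/7) + 139)² = (-23 + 139)² = 116² = 13456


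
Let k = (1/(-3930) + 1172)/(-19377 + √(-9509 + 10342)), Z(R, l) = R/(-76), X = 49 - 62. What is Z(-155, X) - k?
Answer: 19624906507639/9345380997440 + 32241713*√17/1475586473280 ≈ 2.1000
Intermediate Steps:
X = -13
Z(R, l) = -R/76 (Z(R, l) = R*(-1/76) = -R/76)
k = 4605959/(3930*(-19377 + 7*√17)) (k = (-1/3930 + 1172)/(-19377 + √833) = 4605959/(3930*(-19377 + 7*√17)) ≈ -0.060574)
Z(-155, X) - k = -1/76*(-155) - (-29749889181/491862157760 - 32241713*√17/1475586473280) = 155/76 + (29749889181/491862157760 + 32241713*√17/1475586473280) = 19624906507639/9345380997440 + 32241713*√17/1475586473280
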